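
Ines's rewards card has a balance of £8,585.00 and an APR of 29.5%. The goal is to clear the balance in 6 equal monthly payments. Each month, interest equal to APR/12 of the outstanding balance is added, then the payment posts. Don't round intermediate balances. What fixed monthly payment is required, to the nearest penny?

£1,556.44

Monthly rate r = 29.5%/12 = 2.45833% = 0.0245833.
Level-payment amortization: P = B₀·r / (1 − (1+r)^(−n)) = 8585.00·0.0245833 / (1 − 1.02458^(−6)).
Denominator 1 − (1+r)^(−6) = 0.135596975.
P = 211.048 / 0.135596975 ≈ 1556.44.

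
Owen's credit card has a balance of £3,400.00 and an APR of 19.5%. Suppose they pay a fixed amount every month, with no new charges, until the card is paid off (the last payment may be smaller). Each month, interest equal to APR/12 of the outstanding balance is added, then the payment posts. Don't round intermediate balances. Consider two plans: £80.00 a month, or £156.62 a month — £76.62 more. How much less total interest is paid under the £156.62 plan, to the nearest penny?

£1,595.65

Monthly rate r = 19.5%/12 = 1.625% = 0.01625.
At £80.00/mo: n = ⌈−ln(1 − rB₀/P)/ln(1+r)⌉ = 73 payments (last £62.67); total interest = total paid − £3,400.00 = £2,422.67.
At £156.62/mo: 27 payments (last £154.90); total interest £827.02.
Interest saved = £2,422.67 − £827.02 = £1,595.65.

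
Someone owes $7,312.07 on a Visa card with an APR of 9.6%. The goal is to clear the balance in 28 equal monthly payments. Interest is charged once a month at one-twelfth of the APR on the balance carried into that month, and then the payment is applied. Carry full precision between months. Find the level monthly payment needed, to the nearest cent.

$292.52

Monthly rate r = 9.6%/12 = 0.8% = 0.008.
Level-payment amortization: P = B₀·r / (1 − (1+r)^(−n)) = 7312.07·0.008 / (1 − 1.008^(−28)).
Denominator 1 − (1+r)^(−28) = 0.199972159.
P = 58.4966 / 0.199972159 ≈ 292.52.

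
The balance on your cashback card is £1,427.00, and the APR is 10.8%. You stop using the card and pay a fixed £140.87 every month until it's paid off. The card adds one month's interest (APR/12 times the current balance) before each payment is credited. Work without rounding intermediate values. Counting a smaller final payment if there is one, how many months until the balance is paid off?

11 payments

Monthly rate r = 10.8%/12 = 0.9% = 0.009.
Recurrence: B ← B·(1+r) − £140.87.
Month 1: interest £12.84; balance after payment £1,298.97.
Month 2: interest £11.69; balance after payment £1,169.79.
Closed form: n = −ln(1 − rB₀/P)/ln(1+r) = −ln(0.90883)/ln(1.009) ≈ 10.670, so the balance reaches zero during payment 11.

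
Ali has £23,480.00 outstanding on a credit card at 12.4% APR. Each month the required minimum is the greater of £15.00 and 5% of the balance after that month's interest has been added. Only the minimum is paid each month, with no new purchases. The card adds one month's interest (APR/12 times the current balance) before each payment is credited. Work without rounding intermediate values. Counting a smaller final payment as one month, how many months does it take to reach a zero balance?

129 months

Monthly rate r = 12.4%/12 = 1.03333% = 0.0103333.
While 5% of the post-interest balance exceeds £15.00, each month B ← (B·(1+r))·(1 − 0.05), i.e. B shrinks by the factor (1+r)·0.95 = 0.95982.
This holds for months 1–107. Entering month 108 the balance is £291.64; 5% of the post-interest balance is now below £15.00, so the flat £15.00 minimum applies from here.
From month 108 a fixed £15.00 at rate r clears £291.64 in 22 more payments. Total: 107 + 22 = 129 months.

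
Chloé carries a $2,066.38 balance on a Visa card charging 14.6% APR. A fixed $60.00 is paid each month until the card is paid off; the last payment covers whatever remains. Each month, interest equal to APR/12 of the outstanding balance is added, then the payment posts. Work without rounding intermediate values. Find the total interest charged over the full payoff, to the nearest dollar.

Monthly rate r = 14.6%/12 = 1.21667% = 0.0121667.
Payoff takes n = ⌈−ln(1 − rB₀/P)/ln(1+r)⌉ = ⌈44.904⌉ = 45 payments; the last is $54.26.
Total paid = 44·$60.00 + $54.26 = $2,694.26.
Total interest = total paid − principal = $2,694.26 − $2,066.38 = $627.88.

$628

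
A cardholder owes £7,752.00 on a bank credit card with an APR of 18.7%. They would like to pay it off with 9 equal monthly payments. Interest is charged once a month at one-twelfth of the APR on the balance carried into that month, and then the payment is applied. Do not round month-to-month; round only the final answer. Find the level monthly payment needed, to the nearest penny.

£929.83

Monthly rate r = 18.7%/12 = 1.55833% = 0.0155833.
Level-payment amortization: P = B₀·r / (1 − (1+r)^(−n)) = 7752.00·0.0155833 / (1 − 1.01558^(−9)).
Denominator 1 − (1+r)^(−9) = 0.129918541.
P = 120.802 / 0.129918541 ≈ 929.83.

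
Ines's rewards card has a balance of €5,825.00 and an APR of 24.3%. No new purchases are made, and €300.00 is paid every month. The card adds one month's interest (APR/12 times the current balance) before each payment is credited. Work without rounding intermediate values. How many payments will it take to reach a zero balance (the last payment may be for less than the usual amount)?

Monthly rate r = 24.3%/12 = 2.025% = 0.02025.
Recurrence: B ← B·(1+r) − €300.00.
Month 1: interest €117.96; balance after payment €5,642.96.
Month 2: interest €114.27; balance after payment €5,457.23.
Closed form: n = −ln(1 − rB₀/P)/ln(1+r) = −ln(0.60681)/ln(1.02025) ≈ 24.917, so the balance reaches zero during payment 25.

25 payments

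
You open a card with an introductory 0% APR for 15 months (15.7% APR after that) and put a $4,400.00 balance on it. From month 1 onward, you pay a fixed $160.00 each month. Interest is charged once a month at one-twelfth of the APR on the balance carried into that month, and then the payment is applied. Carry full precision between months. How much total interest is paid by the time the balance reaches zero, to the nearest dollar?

$198

Promo months 1–15 at r₀ = 0%/12 = 0; months 16+ at r₁ = 15.7%/12 = 0.0130833.
After month 15 (no interest yet): B = $4,400.00 − 15·$160.00 = $2,000.00.
Then at r₁ with $160.00/mo: n₂ = −ln(1 − r₁·B/P)/ln(1+r₁) ≈ 13.74 → 14 more payments.
Total paid = 28·$160.00 + $118.35 = $4,598.35; interest = $4,598.35 − $4,400.00 = $198.35.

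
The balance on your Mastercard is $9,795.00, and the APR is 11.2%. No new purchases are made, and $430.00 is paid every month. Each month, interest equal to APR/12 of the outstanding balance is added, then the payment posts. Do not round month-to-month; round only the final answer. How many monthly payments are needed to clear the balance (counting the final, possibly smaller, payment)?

26 months

Monthly rate r = 11.2%/12 = 0.933333% = 0.00933333.
Recurrence: B ← B·(1+r) − $430.00.
Month 1: interest $91.42; balance after payment $9,456.42.
Month 2: interest $88.26; balance after payment $9,114.68.
Closed form: n = −ln(1 − rB₀/P)/ln(1+r) = −ln(0.7874)/ln(1.00933) ≈ 25.729, so the balance reaches zero during payment 26.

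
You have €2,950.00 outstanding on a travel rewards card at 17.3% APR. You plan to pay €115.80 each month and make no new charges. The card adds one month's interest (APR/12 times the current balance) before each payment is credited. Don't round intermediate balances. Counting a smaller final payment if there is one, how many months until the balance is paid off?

Monthly rate r = 17.3%/12 = 1.44167% = 0.0144167.
Recurrence: B ← B·(1+r) − €115.80.
Month 1: interest €42.53; balance after payment €2,876.73.
Month 2: interest €41.47; balance after payment €2,802.40.
Closed form: n = −ln(1 − rB₀/P)/ln(1+r) = −ln(0.63274)/ln(1.01442) ≈ 31.976, so the balance reaches zero during payment 32.

32 months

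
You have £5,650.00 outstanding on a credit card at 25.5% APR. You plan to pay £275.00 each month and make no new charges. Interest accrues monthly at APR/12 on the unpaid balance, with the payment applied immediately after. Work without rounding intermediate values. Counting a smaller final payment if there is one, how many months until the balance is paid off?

28 payments

Monthly rate r = 25.5%/12 = 2.125% = 0.02125.
Recurrence: B ← B·(1+r) − £275.00.
Month 1: interest £120.06; balance after payment £5,495.06.
Month 2: interest £116.77; balance after payment £5,336.83.
Closed form: n = −ln(1 − rB₀/P)/ln(1+r) = −ln(0.56341)/ln(1.02125) ≈ 27.286, so the balance reaches zero during payment 28.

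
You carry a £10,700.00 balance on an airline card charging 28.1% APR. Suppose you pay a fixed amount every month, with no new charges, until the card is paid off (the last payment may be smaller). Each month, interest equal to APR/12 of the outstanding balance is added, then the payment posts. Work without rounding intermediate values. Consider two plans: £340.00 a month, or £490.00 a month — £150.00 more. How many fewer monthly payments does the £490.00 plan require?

27 fewer payments

Monthly rate r = 28.1%/12 = 2.34167% = 0.0234167.
At £340.00/mo: n = ⌈−ln(1 − rB₀/P)/ln(1+r)⌉ = 58 payments (last £235.82); total interest = total paid − £10,700.00 = £8,915.82.
At £490.00/mo: 31 payments (last £459.59); total interest £4,459.59.
Payments saved = 58 − 31 = 27.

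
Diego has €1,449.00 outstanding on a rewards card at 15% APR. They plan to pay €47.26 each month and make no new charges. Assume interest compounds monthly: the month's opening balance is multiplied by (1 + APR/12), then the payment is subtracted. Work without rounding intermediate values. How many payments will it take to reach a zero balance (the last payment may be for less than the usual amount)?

Monthly rate r = 15%/12 = 1.25% = 0.0125.
Recurrence: B ← B·(1+r) − €47.26.
Month 1: interest €18.11; balance after payment €1,419.85.
Month 2: interest €17.75; balance after payment €1,390.34.
Closed form: n = −ln(1 − rB₀/P)/ln(1+r) = −ln(0.61675)/ln(1.0125) ≈ 38.905, so the balance reaches zero during payment 39.

39 payments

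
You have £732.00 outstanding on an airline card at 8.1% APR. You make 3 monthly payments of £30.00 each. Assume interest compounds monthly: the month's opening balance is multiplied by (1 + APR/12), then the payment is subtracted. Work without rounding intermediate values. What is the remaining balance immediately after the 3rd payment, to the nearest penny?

Monthly rate r = 8.1%/12 = 0.675% = 0.00675.
Each month: B ← B·(1+r) − £30.00.
Month 1: interest £4.94; balance after payment £706.94.
Month 2: interest £4.77; balance after payment £681.71.
Month 3: interest £4.60; balance after payment £656.31.

£656.31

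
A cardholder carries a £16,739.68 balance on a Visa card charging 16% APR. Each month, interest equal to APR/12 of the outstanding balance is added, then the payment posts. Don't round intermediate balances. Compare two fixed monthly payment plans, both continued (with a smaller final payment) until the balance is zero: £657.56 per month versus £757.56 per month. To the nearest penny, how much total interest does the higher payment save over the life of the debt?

£622.76

Monthly rate r = 16%/12 = 1.33333% = 0.0133333.
At £657.56/mo: n = ⌈−ln(1 − rB₀/P)/ln(1+r)⌉ = 32 payments (last £202.01); total interest = total paid − £16,739.68 = £3,846.69.
At £757.56/mo: 27 payments (last £267.05); total interest £3,223.93.
Interest saved = £3,846.69 − £3,223.93 = £622.76.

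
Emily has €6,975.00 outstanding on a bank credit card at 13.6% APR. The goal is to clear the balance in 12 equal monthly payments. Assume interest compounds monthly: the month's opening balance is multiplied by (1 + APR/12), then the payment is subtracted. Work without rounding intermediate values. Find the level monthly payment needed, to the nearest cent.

Monthly rate r = 13.6%/12 = 1.13333% = 0.0113333.
Level-payment amortization: P = B₀·r / (1 − (1+r)^(−n)) = 6975.00·0.0113333 / (1 − 1.01133^(−12)).
Denominator 1 − (1+r)^(−12) = 0.126489481.
P = 79.05 / 0.126489481 ≈ 624.95.

€624.95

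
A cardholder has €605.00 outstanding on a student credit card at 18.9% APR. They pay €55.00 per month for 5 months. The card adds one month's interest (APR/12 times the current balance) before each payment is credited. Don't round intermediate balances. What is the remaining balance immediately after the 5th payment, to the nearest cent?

Monthly rate r = 18.9%/12 = 1.575% = 0.01575.
Each month: B ← B·(1+r) − €55.00.
Month 1: interest €9.53; balance after payment €559.53.
Month 2: interest €8.81; balance after payment €513.34.
Month 3: interest €8.09; balance after payment €466.43.
Month 4: interest €7.35; balance after payment €418.77.
Month 5: interest €6.60; balance after payment €370.37.

€370.37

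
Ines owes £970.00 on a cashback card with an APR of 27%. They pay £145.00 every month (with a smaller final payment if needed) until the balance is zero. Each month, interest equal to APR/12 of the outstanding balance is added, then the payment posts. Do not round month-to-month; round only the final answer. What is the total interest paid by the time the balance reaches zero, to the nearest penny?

Monthly rate r = 27%/12 = 2.25% = 0.0225.
Payoff takes n = ⌈−ln(1 − rB₀/P)/ln(1+r)⌉ = ⌈7.331⌉ = 8 payments; the last is £48.41.
Total paid = 7·£145.00 + £48.41 = £1,063.41.
Total interest = total paid − principal = £1,063.41 − £970.00 = £93.41.

£93.41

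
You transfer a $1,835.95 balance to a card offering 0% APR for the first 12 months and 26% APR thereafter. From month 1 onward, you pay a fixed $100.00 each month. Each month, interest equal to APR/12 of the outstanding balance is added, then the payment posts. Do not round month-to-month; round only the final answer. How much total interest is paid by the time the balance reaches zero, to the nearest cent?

Promo months 1–12 at r₀ = 0%/12 = 0; months 13+ at r₁ = 26%/12 = 0.0216667.
After month 12 (no interest yet): B = $1,835.95 − 12·$100.00 = $635.95.
Then at r₁ with $100.00/mo: n₂ = −ln(1 − r₁·B/P)/ln(1+r₁) ≈ 6.92 → 7 more payments.
Total paid = 18·$100.00 + $91.72 = $1,891.72; interest = $1,891.72 − $1,835.95 = $55.77.

$55.77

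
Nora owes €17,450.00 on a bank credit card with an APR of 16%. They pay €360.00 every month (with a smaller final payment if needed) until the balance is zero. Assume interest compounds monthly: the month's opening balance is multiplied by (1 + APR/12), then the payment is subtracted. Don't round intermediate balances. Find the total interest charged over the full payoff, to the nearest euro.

€10,798

Monthly rate r = 16%/12 = 1.33333% = 0.0133333.
Payoff takes n = ⌈−ln(1 − rB₀/P)/ln(1+r)⌉ = ⌈78.466⌉ = 79 payments; the last is €168.24.
Total paid = 78·€360.00 + €168.24 = €28,248.24.
Total interest = total paid − principal = €28,248.24 − €17,450.00 = €10,798.24.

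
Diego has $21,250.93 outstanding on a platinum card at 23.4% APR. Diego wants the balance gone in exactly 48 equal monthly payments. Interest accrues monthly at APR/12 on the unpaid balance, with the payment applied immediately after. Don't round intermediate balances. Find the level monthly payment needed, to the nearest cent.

$685.79

Monthly rate r = 23.4%/12 = 1.95% = 0.0195.
Level-payment amortization: P = B₀·r / (1 − (1+r)^(−n)) = 21250.93·0.0195 / (1 − 1.0195^(−48)).
Denominator 1 − (1+r)^(−48) = 0.604257262.
P = 414.393 / 0.604257262 ≈ 685.79.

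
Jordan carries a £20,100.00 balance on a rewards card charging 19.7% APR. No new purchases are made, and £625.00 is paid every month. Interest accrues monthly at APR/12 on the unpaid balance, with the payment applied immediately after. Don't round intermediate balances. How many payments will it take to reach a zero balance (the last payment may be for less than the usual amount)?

47 payments

Monthly rate r = 19.7%/12 = 1.64167% = 0.0164167.
Recurrence: B ← B·(1+r) − £625.00.
Month 1: interest £329.97; balance after payment £19,804.97.
Month 2: interest £325.13; balance after payment £19,505.11.
Closed form: n = −ln(1 − rB₀/P)/ln(1+r) = −ln(0.47204)/ln(1.01642) ≈ 46.102, so the balance reaches zero during payment 47.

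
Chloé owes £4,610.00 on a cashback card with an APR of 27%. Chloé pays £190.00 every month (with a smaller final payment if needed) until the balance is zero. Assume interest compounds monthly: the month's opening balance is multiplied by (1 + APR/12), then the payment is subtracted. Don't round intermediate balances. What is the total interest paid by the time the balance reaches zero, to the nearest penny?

£2,132.01

Monthly rate r = 27%/12 = 2.25% = 0.0225.
Payoff takes n = ⌈−ln(1 − rB₀/P)/ln(1+r)⌉ = ⌈35.481⌉ = 36 payments; the last is £92.01.
Total paid = 35·£190.00 + £92.01 = £6,742.01.
Total interest = total paid − principal = £6,742.01 − £4,610.00 = £2,132.01.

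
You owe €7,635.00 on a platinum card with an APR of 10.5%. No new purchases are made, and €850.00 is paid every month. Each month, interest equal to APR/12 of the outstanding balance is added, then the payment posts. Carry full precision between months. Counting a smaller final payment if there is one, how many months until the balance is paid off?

10 payments

Monthly rate r = 10.5%/12 = 0.875% = 0.00875.
Recurrence: B ← B·(1+r) − €850.00.
Month 1: interest €66.81; balance after payment €6,851.81.
Month 2: interest €59.95; balance after payment €6,061.76.
Closed form: n = −ln(1 − rB₀/P)/ln(1+r) = −ln(0.9214)/ln(1.00875) ≈ 9.396, so the balance reaches zero during payment 10.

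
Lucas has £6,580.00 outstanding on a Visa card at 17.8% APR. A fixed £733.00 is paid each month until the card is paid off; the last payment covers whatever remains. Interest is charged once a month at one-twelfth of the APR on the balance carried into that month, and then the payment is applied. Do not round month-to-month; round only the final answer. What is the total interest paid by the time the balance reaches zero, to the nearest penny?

£534.69

Monthly rate r = 17.8%/12 = 1.48333% = 0.0148333.
Payoff takes n = ⌈−ln(1 − rB₀/P)/ln(1+r)⌉ = ⌈9.705⌉ = 10 payments; the last is £517.69.
Total paid = 9·£733.00 + £517.69 = £7,114.69.
Total interest = total paid − principal = £7,114.69 − £6,580.00 = £534.69.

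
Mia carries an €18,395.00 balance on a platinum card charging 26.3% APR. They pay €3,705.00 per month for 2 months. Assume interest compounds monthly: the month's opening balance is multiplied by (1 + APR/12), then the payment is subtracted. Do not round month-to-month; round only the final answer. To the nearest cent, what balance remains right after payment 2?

Monthly rate r = 26.3%/12 = 2.19167% = 0.0219167.
Each month: B ← B·(1+r) − €3,705.00.
Month 1: interest €403.16; balance after payment €15,093.16.
Month 2: interest €330.79; balance after payment €11,718.95.

€11,718.95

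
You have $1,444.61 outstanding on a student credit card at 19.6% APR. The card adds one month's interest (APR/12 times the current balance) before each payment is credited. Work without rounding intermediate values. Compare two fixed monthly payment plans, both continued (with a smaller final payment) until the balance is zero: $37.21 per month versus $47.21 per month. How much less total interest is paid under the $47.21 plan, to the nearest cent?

$290.53

Monthly rate r = 19.6%/12 = 1.63333% = 0.0163333.
At $37.21/mo: n = ⌈−ln(1 − rB₀/P)/ln(1+r)⌉ = 63 payments (last $2.18); total interest = total paid − $1,444.61 = $864.59.
At $47.21/mo: 43 payments (last $35.85); total interest $574.06.
Interest saved = $864.59 − $574.06 = $290.53.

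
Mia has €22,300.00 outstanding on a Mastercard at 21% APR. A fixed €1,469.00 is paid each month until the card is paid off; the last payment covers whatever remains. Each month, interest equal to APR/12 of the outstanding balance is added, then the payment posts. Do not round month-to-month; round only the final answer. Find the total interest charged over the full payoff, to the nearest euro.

€3,848

Monthly rate r = 21%/12 = 1.75% = 0.0175.
Payoff takes n = ⌈−ln(1 − rB₀/P)/ln(1+r)⌉ = ⌈17.798⌉ = 18 payments; the last is €1,174.98.
Total paid = 17·€1,469.00 + €1,174.98 = €26,147.98.
Total interest = total paid − principal = €26,147.98 − €22,300.00 = €3,847.98.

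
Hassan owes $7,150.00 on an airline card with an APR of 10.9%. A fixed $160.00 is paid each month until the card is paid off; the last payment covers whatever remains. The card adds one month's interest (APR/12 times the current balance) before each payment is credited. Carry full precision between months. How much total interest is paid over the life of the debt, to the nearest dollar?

Monthly rate r = 10.9%/12 = 0.908333% = 0.00908333.
Payoff takes n = ⌈−ln(1 − rB₀/P)/ln(1+r)⌉ = ⌈57.588⌉ = 58 payments; the last is $94.21.
Total paid = 57·$160.00 + $94.21 = $9,214.21.
Total interest = total paid − principal = $9,214.21 − $7,150.00 = $2,064.21.

$2,064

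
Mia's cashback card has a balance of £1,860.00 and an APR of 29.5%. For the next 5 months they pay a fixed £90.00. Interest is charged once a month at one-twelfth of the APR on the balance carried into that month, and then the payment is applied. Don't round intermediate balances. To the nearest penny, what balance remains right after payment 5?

Monthly rate r = 29.5%/12 = 2.45833% = 0.0245833.
Each month: B ← B·(1+r) − £90.00.
Month 1: interest £45.72; balance after payment £1,815.72.
Month 2: interest £44.64; balance after payment £1,770.36.
Month 3: interest £43.52; balance after payment £1,723.88.
Month 4: interest £42.38; balance after payment £1,676.26.
Month 5: interest £41.21; balance after payment £1,627.47.

£1,627.47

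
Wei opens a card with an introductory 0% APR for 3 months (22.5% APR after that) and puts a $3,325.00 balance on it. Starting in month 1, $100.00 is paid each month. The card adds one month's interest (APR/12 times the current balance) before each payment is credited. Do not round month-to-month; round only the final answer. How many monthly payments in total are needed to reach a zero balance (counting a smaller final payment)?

49 months

Promo months 1–3 at r₀ = 0%/12 = 0; months 4+ at r₁ = 22.5%/12 = 0.01875.
After month 3 (no interest yet): B = $3,325.00 − 3·$100.00 = $3,025.00.
Then at r₁ with $100.00/mo: n₂ = −ln(1 − r₁·B/P)/ln(1+r₁) ≈ 45.08 → 46 more payments.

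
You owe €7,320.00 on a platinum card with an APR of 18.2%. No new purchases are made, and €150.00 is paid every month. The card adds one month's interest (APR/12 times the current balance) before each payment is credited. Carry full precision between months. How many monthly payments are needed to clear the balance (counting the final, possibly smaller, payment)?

Monthly rate r = 18.2%/12 = 1.51667% = 0.0151667.
Recurrence: B ← B·(1+r) − €150.00.
Month 1: interest €111.02; balance after payment €7,281.02.
Month 2: interest €110.43; balance after payment €7,241.45.
Closed form: n = −ln(1 − rB₀/P)/ln(1+r) = −ln(0.25987)/ln(1.01517) ≈ 89.524, so the balance reaches zero during payment 90.

90 payments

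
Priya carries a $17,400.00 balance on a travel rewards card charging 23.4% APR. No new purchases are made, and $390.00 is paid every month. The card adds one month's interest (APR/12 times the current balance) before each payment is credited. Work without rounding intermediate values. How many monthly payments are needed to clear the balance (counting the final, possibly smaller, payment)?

Monthly rate r = 23.4%/12 = 1.95% = 0.0195.
Recurrence: B ← B·(1+r) − $390.00.
Month 1: interest $339.30; balance after payment $17,349.30.
Month 2: interest $338.31; balance after payment $17,297.61.
Closed form: n = −ln(1 − rB₀/P)/ln(1+r) = −ln(0.13)/ln(1.0195) ≈ 105.644, so the balance reaches zero during payment 106.

106 months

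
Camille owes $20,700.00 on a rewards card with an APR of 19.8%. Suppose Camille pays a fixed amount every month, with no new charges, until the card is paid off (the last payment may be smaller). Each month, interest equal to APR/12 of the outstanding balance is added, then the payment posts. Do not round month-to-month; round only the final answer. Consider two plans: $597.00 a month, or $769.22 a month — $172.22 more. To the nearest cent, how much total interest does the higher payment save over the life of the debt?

Monthly rate r = 19.8%/12 = 1.65% = 0.0165.
At $597.00/mo: n = ⌈−ln(1 − rB₀/P)/ln(1+r)⌉ = 52 payments (last $520.65); total interest = total paid − $20,700.00 = $10,267.65.
At $769.22/mo: 36 payments (last $669.93); total interest $6,892.63.
Interest saved = $10,267.65 − $6,892.63 = $3,375.02.

$3,375.02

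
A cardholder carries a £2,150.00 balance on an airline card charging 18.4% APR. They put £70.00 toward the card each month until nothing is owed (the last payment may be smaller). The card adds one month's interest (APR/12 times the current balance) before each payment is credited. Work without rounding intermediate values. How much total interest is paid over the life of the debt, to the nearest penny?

£778.87

Monthly rate r = 18.4%/12 = 1.53333% = 0.0153333.
Payoff takes n = ⌈−ln(1 − rB₀/P)/ln(1+r)⌉ = ⌈41.840⌉ = 42 payments; the last is £58.87.
Total paid = 41·£70.00 + £58.87 = £2,928.87.
Total interest = total paid − principal = £2,928.87 − £2,150.00 = £778.87.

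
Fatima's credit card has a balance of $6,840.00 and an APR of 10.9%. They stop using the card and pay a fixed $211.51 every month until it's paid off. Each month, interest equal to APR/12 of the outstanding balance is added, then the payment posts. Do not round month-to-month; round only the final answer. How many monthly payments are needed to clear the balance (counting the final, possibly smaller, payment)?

39 payments

Monthly rate r = 10.9%/12 = 0.908333% = 0.00908333.
Recurrence: B ← B·(1+r) − $211.51.
Month 1: interest $62.13; balance after payment $6,690.62.
Month 2: interest $60.77; balance after payment $6,539.88.
Closed form: n = −ln(1 − rB₀/P)/ln(1+r) = −ln(0.70626)/ln(1.00908) ≈ 38.461, so the balance reaches zero during payment 39.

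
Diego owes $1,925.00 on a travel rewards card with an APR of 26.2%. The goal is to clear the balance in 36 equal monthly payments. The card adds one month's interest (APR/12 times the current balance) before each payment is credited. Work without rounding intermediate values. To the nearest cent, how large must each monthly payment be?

$77.76

Monthly rate r = 26.2%/12 = 2.18333% = 0.0218333.
Level-payment amortization: P = B₀·r / (1 − (1+r)^(−n)) = 1925.00·0.0218333 / (1 − 1.02183^(−36)).
Denominator 1 − (1+r)^(−36) = 0.540466017.
P = 42.0292 / 0.540466017 ≈ 77.76.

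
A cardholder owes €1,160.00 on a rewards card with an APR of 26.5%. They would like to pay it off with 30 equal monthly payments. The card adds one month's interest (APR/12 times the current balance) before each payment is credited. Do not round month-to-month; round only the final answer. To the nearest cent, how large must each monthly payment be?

€53.29

Monthly rate r = 26.5%/12 = 2.20833% = 0.0220833.
Level-payment amortization: P = B₀·r / (1 − (1+r)^(−n)) = 1160.00·0.0220833 / (1 − 1.02208^(−30)).
Denominator 1 − (1+r)^(−30) = 0.480708989.
P = 25.6167 / 0.480708989 ≈ 53.29.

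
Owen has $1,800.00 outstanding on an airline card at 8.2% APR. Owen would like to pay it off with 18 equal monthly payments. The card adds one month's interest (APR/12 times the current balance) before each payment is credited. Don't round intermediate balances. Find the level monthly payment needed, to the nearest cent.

Monthly rate r = 8.2%/12 = 0.683333% = 0.00683333.
Level-payment amortization: P = B₀·r / (1 − (1+r)^(−n)) = 1800.00·0.00683333 / (1 − 1.00683^(−18)).
Denominator 1 − (1+r)^(−18) = 0.115366333.
P = 12.3 / 0.115366333 ≈ 106.62.

$106.62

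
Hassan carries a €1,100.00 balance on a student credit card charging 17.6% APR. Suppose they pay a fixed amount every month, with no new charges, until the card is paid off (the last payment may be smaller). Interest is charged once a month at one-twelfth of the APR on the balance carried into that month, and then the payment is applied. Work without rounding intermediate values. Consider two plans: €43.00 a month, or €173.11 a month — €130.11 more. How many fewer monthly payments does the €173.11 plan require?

26 fewer payments

Monthly rate r = 17.6%/12 = 1.46667% = 0.0146667.
At €43.00/mo: n = ⌈−ln(1 − rB₀/P)/ln(1+r)⌉ = 33 payments (last €13.03); total interest = total paid − €1,100.00 = €289.03.
At €173.11/mo: 7 payments (last €124.73); total interest €63.39.
Payments saved = 33 − 7 = 26.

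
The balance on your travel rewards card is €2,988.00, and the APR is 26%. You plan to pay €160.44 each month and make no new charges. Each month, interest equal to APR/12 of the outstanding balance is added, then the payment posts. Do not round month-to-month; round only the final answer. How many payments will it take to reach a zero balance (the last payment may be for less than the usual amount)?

Monthly rate r = 26%/12 = 2.16667% = 0.0216667.
Recurrence: B ← B·(1+r) − €160.44.
Month 1: interest €64.74; balance after payment €2,892.30.
Month 2: interest €62.67; balance after payment €2,794.53.
Closed form: n = −ln(1 − rB₀/P)/ln(1+r) = −ln(0.59648)/ln(1.02167) ≈ 24.105, so the balance reaches zero during payment 25.

25 months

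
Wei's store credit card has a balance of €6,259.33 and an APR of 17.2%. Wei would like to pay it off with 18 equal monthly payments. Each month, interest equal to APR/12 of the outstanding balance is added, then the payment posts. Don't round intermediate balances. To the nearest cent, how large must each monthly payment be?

Monthly rate r = 17.2%/12 = 1.43333% = 0.0143333.
Level-payment amortization: P = B₀·r / (1 − (1+r)^(−n)) = 6259.33·0.0143333 / (1 − 1.01433^(−18)).
Denominator 1 − (1+r)^(−18) = 0.225988448.
P = 89.7171 / 0.225988448 ≈ 397.00.

€397.00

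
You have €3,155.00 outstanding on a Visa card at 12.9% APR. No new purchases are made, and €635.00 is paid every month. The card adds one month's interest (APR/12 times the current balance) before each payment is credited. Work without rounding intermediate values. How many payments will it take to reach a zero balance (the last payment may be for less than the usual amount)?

Monthly rate r = 12.9%/12 = 1.075% = 0.01075.
Recurrence: B ← B·(1+r) − €635.00.
Month 1: interest €33.92; balance after payment €2,553.92.
Month 2: interest €27.45; balance after payment €1,946.37.
Month 3: interest €20.92; balance after payment €1,332.29.
Month 4: interest €14.32; balance after payment €711.62.
Month 5: interest €7.65; balance after payment €84.27.
Month 6: interest €0.91; balance after payment €0.00.

6 months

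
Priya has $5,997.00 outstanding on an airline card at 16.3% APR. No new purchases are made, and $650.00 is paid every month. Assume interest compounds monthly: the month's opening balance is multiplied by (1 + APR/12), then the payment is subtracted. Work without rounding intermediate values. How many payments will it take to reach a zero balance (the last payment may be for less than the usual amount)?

Monthly rate r = 16.3%/12 = 1.35833% = 0.0135833.
Recurrence: B ← B·(1+r) − $650.00.
Month 1: interest $81.46; balance after payment $5,428.46.
Month 2: interest $73.74; balance after payment $4,852.20.
Closed form: n = −ln(1 − rB₀/P)/ln(1+r) = −ln(0.87468)/ln(1.01358) ≈ 9.924, so the balance reaches zero during payment 10.

10 months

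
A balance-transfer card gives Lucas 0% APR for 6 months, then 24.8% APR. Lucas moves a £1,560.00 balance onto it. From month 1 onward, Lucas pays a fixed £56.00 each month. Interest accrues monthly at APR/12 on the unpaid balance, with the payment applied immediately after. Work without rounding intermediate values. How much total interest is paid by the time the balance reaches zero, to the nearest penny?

£421.31

Promo months 1–6 at r₀ = 0%/12 = 0; months 7+ at r₁ = 24.8%/12 = 0.0206667.
After month 6 (no interest yet): B = £1,560.00 − 6·£56.00 = £1,224.00.
Then at r₁ with £56.00/mo: n₂ = −ln(1 − r₁·B/P)/ln(1+r₁) ≈ 29.38 → 30 more payments.
Total paid = 35·£56.00 + £21.31 = £1,981.31; interest = £1,981.31 − £1,560.00 = £421.31.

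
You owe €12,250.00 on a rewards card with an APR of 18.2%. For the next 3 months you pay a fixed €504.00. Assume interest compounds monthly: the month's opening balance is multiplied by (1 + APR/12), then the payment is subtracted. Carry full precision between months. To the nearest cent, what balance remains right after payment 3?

€11,280.82

Monthly rate r = 18.2%/12 = 1.51667% = 0.0151667.
Each month: B ← B·(1+r) − €504.00.
Month 1: interest €185.79; balance after payment €11,931.79.
Month 2: interest €180.97; balance after payment €11,608.76.
Month 3: interest €176.07; balance after payment €11,280.82.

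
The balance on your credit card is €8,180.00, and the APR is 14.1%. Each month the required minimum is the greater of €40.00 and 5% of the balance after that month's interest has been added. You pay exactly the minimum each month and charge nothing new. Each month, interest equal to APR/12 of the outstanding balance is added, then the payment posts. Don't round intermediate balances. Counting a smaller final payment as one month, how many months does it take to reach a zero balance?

Monthly rate r = 14.1%/12 = 1.175% = 0.01175.
While 5% of the post-interest balance exceeds €40.00, each month B ← (B·(1+r))·(1 − 0.05), i.e. B shrinks by the factor (1+r)·0.95 = 0.96116.
This holds for months 1–59. Entering month 60 the balance is €790.25; 5% of the post-interest balance is now below €40.00, so the flat €40.00 minimum applies from here.
From month 60 a fixed €40.00 at rate r clears €790.25 in 23 more payments. Total: 59 + 23 = 82 months.

82 months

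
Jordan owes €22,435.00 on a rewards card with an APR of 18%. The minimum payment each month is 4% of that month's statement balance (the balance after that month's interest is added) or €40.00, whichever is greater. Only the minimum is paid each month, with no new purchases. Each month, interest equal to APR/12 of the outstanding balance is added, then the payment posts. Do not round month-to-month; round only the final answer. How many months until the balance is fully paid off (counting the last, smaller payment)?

Monthly rate r = 18%/12 = 1.5% = 0.015.
While 4% of the post-interest balance exceeds €40.00, each month B ← (B·(1+r))·(1 − 0.04), i.e. B shrinks by the factor (1+r)·0.96 = 0.9744.
This holds for months 1–121. Entering month 122 the balance is €973.05; 4% of the post-interest balance is now below €40.00, so the flat €40.00 minimum applies from here.
From month 122 a fixed €40.00 at rate r clears €973.05 in 31 more payments. Total: 121 + 31 = 152 months.

152 months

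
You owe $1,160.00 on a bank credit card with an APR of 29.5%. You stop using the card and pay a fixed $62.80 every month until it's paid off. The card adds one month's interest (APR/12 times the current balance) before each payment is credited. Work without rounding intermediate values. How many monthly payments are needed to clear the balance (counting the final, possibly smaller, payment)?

Monthly rate r = 29.5%/12 = 2.45833% = 0.0245833.
Recurrence: B ← B·(1+r) − $62.80.
Month 1: interest $28.52; balance after payment $1,125.72.
Month 2: interest $27.67; balance after payment $1,090.59.
Closed form: n = −ln(1 − rB₀/P)/ln(1+r) = −ln(0.54591)/ln(1.02458) ≈ 24.924, so the balance reaches zero during payment 25.

25 payments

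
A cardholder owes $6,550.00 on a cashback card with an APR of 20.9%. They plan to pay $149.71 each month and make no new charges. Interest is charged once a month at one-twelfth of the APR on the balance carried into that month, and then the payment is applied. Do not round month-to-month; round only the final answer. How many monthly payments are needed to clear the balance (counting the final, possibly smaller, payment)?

84 months

Monthly rate r = 20.9%/12 = 1.74167% = 0.0174167.
Recurrence: B ← B·(1+r) − $149.71.
Month 1: interest $114.08; balance after payment $6,514.37.
Month 2: interest $113.46; balance after payment $6,478.12.
Closed form: n = −ln(1 − rB₀/P)/ln(1+r) = −ln(0.238)/ln(1.01742) ≈ 83.136, so the balance reaches zero during payment 84.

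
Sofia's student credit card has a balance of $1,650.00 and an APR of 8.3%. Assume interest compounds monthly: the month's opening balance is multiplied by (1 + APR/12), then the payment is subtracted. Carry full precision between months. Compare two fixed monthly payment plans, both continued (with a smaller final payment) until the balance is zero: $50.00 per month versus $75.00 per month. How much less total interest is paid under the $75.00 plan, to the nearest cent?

Monthly rate r = 8.3%/12 = 0.691667% = 0.00691667.
At $50.00/mo: n = ⌈−ln(1 − rB₀/P)/ln(1+r)⌉ = 38 payments (last $29.48); total interest = total paid − $1,650.00 = $229.48.
At $75.00/mo: 24 payments (last $71.12); total interest $146.12.
Interest saved = $229.48 − $146.12 = $83.36.

$83.36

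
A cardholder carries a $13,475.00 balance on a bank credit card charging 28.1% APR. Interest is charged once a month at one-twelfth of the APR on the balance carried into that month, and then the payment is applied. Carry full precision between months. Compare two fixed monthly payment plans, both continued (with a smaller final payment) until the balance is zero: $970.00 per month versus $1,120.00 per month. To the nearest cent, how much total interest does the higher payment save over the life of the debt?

$475.07

Monthly rate r = 28.1%/12 = 2.34167% = 0.0234167.
At $970.00/mo: n = ⌈−ln(1 − rB₀/P)/ln(1+r)⌉ = 17 payments (last $969.63); total interest = total paid − $13,475.00 = $3,014.63.
At $1,120.00/mo: 15 payments (last $334.56); total interest $2,539.56.
Interest saved = $3,014.63 − $2,539.56 = $475.07.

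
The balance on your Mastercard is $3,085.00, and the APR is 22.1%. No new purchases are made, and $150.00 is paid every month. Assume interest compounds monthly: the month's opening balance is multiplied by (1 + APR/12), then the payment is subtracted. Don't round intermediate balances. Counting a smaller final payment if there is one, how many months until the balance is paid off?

27 payments

Monthly rate r = 22.1%/12 = 1.84167% = 0.0184167.
Recurrence: B ← B·(1+r) − $150.00.
Month 1: interest $56.82; balance after payment $2,991.82.
Month 2: interest $55.10; balance after payment $2,896.91.
Closed form: n = −ln(1 − rB₀/P)/ln(1+r) = −ln(0.62123)/ln(1.01842) ≈ 26.086, so the balance reaches zero during payment 27.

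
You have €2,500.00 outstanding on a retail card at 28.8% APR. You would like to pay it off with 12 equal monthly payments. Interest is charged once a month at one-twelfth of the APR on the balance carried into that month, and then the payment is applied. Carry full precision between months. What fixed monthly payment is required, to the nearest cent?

Monthly rate r = 28.8%/12 = 2.4% = 0.024.
Level-payment amortization: P = B₀·r / (1 − (1+r)^(−n)) = 2500.00·0.024 / (1 − 1.024^(−12)).
Denominator 1 − (1+r)^(−12) = 0.247683615.
P = 60 / 0.247683615 ≈ 242.24.

€242.24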